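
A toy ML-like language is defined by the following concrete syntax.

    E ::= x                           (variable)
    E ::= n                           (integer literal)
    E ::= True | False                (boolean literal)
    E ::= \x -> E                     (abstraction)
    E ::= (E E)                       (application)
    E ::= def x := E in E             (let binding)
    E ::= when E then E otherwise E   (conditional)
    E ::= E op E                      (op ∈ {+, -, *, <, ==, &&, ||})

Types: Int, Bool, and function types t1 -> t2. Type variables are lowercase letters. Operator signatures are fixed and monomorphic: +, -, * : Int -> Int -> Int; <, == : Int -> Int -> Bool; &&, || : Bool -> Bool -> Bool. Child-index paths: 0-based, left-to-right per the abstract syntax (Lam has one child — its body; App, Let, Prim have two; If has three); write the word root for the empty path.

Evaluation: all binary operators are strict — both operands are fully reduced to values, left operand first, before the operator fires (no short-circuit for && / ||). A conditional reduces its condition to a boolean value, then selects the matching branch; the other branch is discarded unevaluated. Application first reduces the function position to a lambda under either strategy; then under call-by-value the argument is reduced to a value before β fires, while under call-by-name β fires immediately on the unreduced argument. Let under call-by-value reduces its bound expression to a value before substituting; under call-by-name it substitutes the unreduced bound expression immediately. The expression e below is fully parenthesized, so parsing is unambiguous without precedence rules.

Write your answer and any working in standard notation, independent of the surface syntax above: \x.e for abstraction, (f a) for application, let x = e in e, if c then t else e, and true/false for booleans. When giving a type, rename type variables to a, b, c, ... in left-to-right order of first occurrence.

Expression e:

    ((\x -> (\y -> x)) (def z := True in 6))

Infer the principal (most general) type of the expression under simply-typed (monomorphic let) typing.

Trace:
x : a
\y._ : b -> a
\x._ : a -> b -> a
let z : Bool
  unify a -> b -> a ~ Int -> c
  unify a ~ Int
  unify b -> Int ~ c
_ _ : b -> Int

Answer: a -> Int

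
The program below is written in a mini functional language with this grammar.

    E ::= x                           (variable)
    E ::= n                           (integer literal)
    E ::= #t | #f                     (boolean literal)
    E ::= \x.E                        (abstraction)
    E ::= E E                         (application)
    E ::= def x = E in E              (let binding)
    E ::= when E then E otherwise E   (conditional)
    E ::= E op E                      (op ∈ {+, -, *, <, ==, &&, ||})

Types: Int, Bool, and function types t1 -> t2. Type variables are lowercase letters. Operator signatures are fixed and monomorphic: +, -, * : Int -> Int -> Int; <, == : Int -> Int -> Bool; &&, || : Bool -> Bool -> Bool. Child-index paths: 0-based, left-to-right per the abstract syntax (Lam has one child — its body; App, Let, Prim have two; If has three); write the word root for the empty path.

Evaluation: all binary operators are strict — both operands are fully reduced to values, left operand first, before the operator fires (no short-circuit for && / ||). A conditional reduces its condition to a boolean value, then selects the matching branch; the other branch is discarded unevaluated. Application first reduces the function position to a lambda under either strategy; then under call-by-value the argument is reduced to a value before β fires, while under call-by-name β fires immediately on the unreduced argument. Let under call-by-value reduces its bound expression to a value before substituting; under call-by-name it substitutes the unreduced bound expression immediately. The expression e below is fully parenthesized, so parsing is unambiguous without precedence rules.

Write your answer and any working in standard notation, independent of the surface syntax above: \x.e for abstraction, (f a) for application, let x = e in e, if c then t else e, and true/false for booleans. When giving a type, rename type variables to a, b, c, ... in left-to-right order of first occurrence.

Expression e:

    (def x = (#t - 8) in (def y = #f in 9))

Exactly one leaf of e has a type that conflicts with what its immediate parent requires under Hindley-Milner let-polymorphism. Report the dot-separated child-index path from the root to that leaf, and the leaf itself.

Working:
  unify Bool ~ Int
  FAIL: mismatch Bool ~ Int

Answer: 0.0 : true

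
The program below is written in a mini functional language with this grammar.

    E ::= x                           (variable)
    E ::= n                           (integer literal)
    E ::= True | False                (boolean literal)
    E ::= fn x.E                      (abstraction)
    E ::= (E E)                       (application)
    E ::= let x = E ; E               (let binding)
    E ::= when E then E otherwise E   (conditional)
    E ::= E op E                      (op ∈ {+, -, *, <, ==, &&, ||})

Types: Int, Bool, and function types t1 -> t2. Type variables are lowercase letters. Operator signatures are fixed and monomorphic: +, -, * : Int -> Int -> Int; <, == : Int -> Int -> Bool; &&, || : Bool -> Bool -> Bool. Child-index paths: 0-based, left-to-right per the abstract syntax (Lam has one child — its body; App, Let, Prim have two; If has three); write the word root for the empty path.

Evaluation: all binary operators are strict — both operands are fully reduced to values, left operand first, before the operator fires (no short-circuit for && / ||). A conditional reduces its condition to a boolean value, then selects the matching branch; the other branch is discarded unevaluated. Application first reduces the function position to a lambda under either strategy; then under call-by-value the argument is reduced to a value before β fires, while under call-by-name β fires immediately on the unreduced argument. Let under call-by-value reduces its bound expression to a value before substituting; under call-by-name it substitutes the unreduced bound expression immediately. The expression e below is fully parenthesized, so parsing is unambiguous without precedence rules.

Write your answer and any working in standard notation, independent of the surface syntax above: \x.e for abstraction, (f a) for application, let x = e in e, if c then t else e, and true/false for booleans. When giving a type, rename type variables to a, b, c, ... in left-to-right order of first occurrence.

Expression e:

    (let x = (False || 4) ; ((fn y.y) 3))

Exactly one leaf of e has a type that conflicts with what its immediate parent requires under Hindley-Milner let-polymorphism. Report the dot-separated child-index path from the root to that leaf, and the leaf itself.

Answer: 0.1 : 4

Trace:
  unify Bool ~ Bool
  unify Int ~ Bool
  FAIL: mismatch Int ~ Bool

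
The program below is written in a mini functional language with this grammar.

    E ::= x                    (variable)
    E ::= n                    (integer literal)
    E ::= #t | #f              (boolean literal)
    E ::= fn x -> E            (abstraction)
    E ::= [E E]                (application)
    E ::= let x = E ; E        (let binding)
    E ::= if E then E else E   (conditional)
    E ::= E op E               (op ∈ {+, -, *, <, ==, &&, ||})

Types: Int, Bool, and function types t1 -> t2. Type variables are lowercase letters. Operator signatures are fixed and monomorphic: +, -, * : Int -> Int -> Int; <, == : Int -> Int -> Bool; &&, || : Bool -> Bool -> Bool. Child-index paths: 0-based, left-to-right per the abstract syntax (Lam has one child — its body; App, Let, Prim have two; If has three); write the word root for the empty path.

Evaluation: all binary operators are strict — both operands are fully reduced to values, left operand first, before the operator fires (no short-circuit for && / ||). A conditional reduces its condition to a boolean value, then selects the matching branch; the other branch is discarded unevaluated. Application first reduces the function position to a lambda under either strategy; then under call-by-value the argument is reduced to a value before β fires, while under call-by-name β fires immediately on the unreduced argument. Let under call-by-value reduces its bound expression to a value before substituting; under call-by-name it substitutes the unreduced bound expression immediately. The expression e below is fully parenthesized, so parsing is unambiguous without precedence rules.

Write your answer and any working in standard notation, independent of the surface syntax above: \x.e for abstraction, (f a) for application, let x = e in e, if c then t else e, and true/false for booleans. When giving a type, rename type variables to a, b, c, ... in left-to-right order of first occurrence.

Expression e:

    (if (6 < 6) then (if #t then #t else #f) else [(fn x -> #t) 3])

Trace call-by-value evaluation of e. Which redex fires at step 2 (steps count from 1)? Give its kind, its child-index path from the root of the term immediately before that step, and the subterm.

Answer: if at root : (if false then (if true then true else false) else ((\x.true) 3))

Derivation:
step 0: (if (6 < 6) then (if true then true else false) else ((\x.true) 3))
step 1: [delta@0] (if false then (if true then true else false) else ((\x.true) 3))
step 2: [if@root] ((\x.true) 3)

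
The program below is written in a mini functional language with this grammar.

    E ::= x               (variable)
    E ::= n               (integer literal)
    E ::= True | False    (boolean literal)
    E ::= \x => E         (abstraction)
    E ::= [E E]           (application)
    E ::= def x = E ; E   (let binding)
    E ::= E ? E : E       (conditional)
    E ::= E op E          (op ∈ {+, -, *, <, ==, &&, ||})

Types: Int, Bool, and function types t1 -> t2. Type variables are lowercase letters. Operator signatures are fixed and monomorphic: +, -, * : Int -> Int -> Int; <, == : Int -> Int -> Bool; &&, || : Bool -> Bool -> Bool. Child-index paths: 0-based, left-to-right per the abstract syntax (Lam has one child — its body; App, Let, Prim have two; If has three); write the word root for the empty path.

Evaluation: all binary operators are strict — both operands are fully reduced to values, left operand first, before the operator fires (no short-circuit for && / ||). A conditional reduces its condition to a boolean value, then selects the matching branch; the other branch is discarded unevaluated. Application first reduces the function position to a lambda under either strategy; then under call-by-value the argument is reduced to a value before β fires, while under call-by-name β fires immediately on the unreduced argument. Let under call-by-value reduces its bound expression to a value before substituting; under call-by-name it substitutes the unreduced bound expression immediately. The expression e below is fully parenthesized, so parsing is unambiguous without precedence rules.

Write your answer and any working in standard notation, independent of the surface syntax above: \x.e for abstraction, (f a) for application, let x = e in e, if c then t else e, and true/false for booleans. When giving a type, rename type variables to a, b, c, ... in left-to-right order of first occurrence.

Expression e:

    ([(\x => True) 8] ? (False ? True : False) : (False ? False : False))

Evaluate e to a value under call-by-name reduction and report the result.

Working:
step 0: (if ((\x.true) 8) then (if false then true else false) else (if false then false else false))
step 1: [beta@0] (if true then (if false then true else false) else (if false then false else false))
step 2: [if@root] (if false then true else false)
step 3: [if@root] false

Answer: false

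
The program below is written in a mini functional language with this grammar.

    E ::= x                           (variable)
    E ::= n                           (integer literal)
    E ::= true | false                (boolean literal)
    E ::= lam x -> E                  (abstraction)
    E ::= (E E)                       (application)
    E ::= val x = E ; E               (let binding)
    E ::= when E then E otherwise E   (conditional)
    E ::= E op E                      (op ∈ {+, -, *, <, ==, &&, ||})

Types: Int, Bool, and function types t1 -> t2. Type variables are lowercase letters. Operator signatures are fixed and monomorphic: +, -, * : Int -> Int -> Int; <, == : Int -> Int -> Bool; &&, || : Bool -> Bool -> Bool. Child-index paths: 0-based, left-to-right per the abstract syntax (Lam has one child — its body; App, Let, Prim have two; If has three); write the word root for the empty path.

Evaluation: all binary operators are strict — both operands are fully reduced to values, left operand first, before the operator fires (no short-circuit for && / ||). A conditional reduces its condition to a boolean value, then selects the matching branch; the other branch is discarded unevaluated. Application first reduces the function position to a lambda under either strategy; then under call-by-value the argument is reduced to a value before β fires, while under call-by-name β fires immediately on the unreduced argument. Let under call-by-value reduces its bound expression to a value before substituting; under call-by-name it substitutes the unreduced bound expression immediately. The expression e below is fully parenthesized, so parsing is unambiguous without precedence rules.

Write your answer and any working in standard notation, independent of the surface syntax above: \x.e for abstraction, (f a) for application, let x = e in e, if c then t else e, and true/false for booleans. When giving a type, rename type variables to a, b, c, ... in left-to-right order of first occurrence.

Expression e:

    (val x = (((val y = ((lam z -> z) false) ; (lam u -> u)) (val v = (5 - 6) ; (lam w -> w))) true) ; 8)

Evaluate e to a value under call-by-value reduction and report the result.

Answer: 8

Derivation:
step 0: (let x = (((let y = ((\z.z) false) in (\u.u)) (let v = (5 - 6) in (\w.w))) true) in 8)
step 1: [beta@0.0.0.0] (let x = (((let y = false in (\u.u)) (let v = (5 - 6) in (\w.w))) true) in 8)
step 2: [let@0.0.0] (let x = (((\u.u) (let v = (5 - 6) in (\w.w))) true) in 8)
step 3: [delta@0.0.1.0] (let x = (((\u.u) (let v = -1 in (\w.w))) true) in 8)
step 4: [let@0.0.1] (let x = (((\u.u) (\w.w)) true) in 8)
step 5: [beta@0.0] (let x = ((\w.w) true) in 8)
step 6: [beta@0] (let x = true in 8)
step 7: [let@root] 8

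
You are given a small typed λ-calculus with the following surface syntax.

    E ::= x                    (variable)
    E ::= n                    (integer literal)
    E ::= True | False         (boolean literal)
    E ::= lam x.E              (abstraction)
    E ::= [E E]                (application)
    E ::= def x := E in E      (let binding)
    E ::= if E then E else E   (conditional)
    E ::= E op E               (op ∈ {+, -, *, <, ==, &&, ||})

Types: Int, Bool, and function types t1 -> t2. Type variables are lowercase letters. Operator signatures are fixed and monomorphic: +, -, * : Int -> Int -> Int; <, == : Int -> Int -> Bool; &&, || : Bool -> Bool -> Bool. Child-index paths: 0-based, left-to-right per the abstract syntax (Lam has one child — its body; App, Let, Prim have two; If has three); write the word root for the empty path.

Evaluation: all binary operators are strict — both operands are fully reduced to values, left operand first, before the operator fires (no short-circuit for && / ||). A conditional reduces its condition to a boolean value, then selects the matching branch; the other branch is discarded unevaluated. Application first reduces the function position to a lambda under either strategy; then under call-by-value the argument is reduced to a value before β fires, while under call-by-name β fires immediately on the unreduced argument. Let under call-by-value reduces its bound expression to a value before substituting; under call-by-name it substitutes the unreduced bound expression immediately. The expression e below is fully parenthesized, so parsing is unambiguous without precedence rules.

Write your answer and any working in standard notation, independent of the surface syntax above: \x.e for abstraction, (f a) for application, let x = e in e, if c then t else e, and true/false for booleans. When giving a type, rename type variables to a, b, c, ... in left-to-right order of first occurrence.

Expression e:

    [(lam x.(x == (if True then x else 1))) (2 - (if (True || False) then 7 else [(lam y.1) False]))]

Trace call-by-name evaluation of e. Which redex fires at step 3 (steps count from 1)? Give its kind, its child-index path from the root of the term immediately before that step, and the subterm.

Trace:
step 0: ((\x.(x == (if true then x else 1))) (2 - (if (true || false) then 7 else ((\y.1) false))))
step 1: [beta@root] ((2 - (if (true || false) then 7 else ((\y.1) false))) == (if true then (2 - (if (true || false) then 7 else ((\y.1) false))) else 1))
step 2: [delta@0.1.0] ((2 - (if true then 7 else ((\y.1) false))) == (if true then (2 - (if (true || false) then 7 else ((\y.1) false))) else 1))
step 3: [if@0.1] ((2 - 7) == (if true then (2 - (if (true || false) then 7 else ((\y.1) false))) else 1))

Answer: if at 0.1 : (if true then 7 else ((\y.1) false))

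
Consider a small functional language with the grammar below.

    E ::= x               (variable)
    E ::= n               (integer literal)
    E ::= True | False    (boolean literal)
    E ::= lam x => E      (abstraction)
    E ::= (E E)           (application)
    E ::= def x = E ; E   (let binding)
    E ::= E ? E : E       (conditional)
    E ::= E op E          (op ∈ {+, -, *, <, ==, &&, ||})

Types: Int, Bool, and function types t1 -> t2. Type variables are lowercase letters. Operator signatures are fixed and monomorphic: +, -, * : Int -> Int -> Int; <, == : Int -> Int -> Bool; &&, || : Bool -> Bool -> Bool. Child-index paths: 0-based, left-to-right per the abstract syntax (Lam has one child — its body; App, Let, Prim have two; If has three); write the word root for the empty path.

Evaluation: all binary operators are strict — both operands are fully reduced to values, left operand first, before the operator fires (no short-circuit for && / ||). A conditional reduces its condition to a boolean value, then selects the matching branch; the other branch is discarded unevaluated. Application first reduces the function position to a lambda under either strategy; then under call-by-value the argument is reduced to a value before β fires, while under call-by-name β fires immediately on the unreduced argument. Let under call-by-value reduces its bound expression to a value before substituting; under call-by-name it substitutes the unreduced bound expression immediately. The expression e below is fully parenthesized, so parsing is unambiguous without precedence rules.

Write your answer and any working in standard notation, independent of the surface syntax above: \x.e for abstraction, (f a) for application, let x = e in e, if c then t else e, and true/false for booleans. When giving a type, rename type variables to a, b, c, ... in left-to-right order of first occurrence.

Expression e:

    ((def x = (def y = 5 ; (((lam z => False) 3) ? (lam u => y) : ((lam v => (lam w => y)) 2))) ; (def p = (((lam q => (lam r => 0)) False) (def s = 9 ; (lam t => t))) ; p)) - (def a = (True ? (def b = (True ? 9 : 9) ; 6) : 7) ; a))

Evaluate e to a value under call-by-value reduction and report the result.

Answer: -6

Working:
step 0: ((let x = (let y = 5 in (if ((\z.false) 3) then (\u.y) else ((\v.(\w.y)) 2))) in (let p = (((\q.(\r.0)) false) (let s = 9 in (\t.t))) in p)) - (let a = (if true then (let b = (if true then 9 else 9) in 6) else 7) in a))
step 1: [let@0.0] ((let x = (if ((\z.false) 3) then (\u.5) else ((\v.(\w.5)) 2)) in (let p = (((\q.(\r.0)) false) (let s = 9 in (\t.t))) in p)) - (let a = (if true then (let b = (if true then 9 else 9) in 6) else 7) in a))
step 2: [beta@0.0.0] ((let x = (if false then (\u.5) else ((\v.(\w.5)) 2)) in (let p = (((\q.(\r.0)) false) (let s = 9 in (\t.t))) in p)) - (let a = (if true then (let b = (if true then 9 else 9) in 6) else 7) in a))
step 3: [if@0.0] ((let x = ((\v.(\w.5)) 2) in (let p = (((\q.(\r.0)) false) (let s = 9 in (\t.t))) in p)) - (let a = (if true then (let b = (if true then 9 else 9) in 6) else 7) in a))
step 4: [beta@0.0] ((let x = (\w.5) in (let p = (((\q.(\r.0)) false) (let s = 9 in (\t.t))) in p)) - (let a = (if true then (let b = (if true then 9 else 9) in 6) else 7) in a))
step 5: [let@0] ((let p = (((\q.(\r.0)) false) (let s = 9 in (\t.t))) in p) - (let a = (if true then (let b = (if true then 9 else 9) in 6) else 7) in a))
step 6: [beta@0.0.0] ((let p = ((\r.0) (let s = 9 in (\t.t))) in p) - (let a = (if true then (let b = (if true then 9 else 9) in 6) else 7) in a))
step 7: [let@0.0.1] ((let p = ((\r.0) (\t.t)) in p) - (let a = (if true then (let b = (if true then 9 else 9) in 6) else 7) in a))
step 8: [beta@0.0] ((let p = 0 in p) - (let a = (if true then (let b = (if true then 9 else 9) in 6) else 7) in a))
step 9: [let@0] (0 - (let a = (if true then (let b = (if true then 9 else 9) in 6) else 7) in a))
step 10: [if@1.0] (0 - (let a = (let b = (if true then 9 else 9) in 6) in a))
step 11: [if@1.0.0] (0 - (let a = (let b = 9 in 6) in a))
step 12: [let@1.0] (0 - (let a = 6 in a))
step 13: [let@1] (0 - 6)
step 14: [delta@root] -6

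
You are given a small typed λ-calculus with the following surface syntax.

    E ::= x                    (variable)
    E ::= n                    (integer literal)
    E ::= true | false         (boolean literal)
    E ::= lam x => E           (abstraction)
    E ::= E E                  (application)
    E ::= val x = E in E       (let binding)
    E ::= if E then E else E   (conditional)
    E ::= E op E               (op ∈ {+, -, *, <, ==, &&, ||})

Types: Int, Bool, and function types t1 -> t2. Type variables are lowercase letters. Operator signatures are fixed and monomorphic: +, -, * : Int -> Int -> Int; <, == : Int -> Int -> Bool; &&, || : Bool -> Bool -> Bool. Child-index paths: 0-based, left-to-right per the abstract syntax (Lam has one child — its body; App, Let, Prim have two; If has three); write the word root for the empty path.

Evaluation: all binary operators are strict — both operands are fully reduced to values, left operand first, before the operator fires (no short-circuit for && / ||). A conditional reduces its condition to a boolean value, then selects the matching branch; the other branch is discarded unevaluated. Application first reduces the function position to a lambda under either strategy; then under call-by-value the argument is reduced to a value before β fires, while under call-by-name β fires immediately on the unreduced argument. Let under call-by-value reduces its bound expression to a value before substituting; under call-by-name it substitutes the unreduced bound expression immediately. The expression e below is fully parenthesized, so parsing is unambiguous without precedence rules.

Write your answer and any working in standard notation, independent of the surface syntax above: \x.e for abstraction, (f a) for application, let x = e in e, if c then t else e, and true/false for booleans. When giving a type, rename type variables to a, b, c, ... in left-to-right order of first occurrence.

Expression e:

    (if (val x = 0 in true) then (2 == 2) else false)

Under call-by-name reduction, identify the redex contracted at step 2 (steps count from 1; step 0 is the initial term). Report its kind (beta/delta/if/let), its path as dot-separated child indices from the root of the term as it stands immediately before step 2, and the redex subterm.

Answer: if at root : (if true then (2 == 2) else false)

Derivation:
step 0: (if (let x = 0 in true) then (2 == 2) else false)
step 1: [let@0] (if true then (2 == 2) else false)
step 2: [if@root] (2 == 2)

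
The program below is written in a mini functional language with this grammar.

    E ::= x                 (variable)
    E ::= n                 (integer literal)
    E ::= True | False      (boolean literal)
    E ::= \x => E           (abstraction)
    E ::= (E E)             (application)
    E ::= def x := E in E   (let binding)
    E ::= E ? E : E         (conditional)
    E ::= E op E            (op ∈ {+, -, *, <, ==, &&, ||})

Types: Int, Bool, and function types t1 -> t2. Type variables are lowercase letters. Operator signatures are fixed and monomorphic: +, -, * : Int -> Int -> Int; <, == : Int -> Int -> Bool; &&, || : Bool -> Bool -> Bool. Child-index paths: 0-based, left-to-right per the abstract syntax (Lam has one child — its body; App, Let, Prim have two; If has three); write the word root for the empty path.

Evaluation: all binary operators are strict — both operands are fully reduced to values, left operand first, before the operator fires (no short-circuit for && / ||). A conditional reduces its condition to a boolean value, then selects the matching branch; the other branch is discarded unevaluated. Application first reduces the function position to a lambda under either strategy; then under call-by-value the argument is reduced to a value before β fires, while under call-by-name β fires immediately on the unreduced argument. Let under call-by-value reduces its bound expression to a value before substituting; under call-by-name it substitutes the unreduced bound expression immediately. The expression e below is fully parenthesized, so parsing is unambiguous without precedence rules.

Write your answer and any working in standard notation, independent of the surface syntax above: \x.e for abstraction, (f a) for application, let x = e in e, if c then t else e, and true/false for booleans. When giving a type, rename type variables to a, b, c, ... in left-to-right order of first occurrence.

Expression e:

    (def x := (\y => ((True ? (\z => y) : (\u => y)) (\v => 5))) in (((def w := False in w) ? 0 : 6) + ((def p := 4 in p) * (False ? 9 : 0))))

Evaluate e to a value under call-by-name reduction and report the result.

Answer: 6

Trace:
step 0: (let x = (\y.((if true then (\z.y) else (\u.y)) (\v.5))) in ((if (let w = false in w) then 0 else 6) + ((let p = 4 in p) * (if false then 9 else 0))))
step 1: [let@root] ((if (let w = false in w) then 0 else 6) + ((let p = 4 in p) * (if false then 9 else 0)))
step 2: [let@0.0] ((if false then 0 else 6) + ((let p = 4 in p) * (if false then 9 else 0)))
step 3: [if@0] (6 + ((let p = 4 in p) * (if false then 9 else 0)))
step 4: [let@1.0] (6 + (4 * (if false then 9 else 0)))
step 5: [if@1.1] (6 + (4 * 0))
step 6: [delta@1] (6 + 0)
step 7: [delta@root] 6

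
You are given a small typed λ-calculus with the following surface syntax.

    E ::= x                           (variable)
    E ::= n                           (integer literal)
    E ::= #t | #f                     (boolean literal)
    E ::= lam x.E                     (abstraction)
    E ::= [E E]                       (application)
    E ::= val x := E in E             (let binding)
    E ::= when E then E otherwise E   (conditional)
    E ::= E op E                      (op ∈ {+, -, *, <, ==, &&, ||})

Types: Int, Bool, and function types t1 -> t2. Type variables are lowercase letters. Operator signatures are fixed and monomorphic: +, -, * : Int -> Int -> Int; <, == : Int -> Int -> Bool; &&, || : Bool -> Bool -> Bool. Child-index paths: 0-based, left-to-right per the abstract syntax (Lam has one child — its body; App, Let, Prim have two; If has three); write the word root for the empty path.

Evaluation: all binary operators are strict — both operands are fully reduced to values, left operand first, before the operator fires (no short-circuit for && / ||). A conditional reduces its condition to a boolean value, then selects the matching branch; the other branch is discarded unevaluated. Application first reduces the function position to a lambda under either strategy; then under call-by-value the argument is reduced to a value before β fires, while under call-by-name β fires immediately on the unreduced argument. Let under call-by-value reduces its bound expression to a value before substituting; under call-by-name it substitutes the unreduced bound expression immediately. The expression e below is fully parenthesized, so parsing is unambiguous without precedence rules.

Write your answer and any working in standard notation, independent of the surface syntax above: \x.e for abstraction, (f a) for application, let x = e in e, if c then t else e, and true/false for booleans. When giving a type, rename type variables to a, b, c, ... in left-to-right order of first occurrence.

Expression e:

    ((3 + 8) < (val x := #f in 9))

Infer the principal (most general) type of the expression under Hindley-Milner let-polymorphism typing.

Trace:
  unify Int ~ Int
  unify Int ~ Int
  unify Int ~ Int
let x : Bool
  unify Int ~ Int

Answer: Bool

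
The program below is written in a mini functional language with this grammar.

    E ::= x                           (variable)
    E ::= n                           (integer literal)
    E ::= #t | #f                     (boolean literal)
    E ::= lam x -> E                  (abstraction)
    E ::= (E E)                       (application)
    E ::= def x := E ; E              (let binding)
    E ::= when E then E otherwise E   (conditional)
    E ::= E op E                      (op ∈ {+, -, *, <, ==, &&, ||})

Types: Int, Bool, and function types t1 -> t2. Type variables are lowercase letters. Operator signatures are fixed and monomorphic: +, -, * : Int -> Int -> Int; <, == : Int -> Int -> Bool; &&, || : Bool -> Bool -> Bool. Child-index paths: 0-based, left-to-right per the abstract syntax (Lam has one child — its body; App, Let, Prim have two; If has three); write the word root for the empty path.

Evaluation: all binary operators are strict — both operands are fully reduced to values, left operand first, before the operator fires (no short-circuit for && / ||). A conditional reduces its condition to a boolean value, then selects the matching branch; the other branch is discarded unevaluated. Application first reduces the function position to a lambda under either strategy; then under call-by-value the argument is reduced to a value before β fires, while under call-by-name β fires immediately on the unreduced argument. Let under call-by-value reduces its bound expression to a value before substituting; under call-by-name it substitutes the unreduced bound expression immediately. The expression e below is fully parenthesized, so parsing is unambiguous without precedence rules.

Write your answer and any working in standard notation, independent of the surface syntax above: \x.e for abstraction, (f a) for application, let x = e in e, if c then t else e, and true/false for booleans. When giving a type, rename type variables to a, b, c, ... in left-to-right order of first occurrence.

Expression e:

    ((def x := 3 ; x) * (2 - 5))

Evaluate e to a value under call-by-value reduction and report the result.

Answer: -9

Trace:
step 0: ((let x = 3 in x) * (2 - 5))
step 1: [let@0] (3 * (2 - 5))
step 2: [delta@1] (3 * -3)
step 3: [delta@root] -9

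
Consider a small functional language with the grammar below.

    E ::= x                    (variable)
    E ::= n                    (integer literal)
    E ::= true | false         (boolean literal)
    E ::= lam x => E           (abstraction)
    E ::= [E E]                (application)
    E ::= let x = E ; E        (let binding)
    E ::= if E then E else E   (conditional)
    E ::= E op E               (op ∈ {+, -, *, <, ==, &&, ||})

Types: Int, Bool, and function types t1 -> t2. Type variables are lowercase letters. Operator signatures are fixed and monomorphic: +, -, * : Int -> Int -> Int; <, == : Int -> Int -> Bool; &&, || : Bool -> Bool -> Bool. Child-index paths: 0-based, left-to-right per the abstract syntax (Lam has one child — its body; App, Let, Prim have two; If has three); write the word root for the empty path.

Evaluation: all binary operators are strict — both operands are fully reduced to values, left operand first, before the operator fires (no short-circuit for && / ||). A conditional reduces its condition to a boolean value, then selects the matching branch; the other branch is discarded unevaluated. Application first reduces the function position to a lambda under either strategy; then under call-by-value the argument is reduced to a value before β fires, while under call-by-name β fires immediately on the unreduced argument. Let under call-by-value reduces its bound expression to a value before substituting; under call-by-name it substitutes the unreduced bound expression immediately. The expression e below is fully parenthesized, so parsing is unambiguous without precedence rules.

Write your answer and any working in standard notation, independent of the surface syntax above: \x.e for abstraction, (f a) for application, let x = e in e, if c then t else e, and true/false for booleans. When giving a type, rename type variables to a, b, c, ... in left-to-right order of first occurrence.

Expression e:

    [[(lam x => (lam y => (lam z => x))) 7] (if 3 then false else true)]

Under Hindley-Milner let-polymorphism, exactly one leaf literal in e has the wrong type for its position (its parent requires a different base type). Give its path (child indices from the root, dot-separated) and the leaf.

Answer: 1.0 : 3

Working:
x : a
\z._ : c -> a
\y._ : b -> c -> a
\x._ : a -> b -> c -> a
  unify a -> b -> c -> a ~ Int -> d
  unify a ~ Int
  unify b -> c -> Int ~ d
_ _ : b -> c -> Int
  unify Int ~ Bool
  FAIL: mismatch Int ~ Bool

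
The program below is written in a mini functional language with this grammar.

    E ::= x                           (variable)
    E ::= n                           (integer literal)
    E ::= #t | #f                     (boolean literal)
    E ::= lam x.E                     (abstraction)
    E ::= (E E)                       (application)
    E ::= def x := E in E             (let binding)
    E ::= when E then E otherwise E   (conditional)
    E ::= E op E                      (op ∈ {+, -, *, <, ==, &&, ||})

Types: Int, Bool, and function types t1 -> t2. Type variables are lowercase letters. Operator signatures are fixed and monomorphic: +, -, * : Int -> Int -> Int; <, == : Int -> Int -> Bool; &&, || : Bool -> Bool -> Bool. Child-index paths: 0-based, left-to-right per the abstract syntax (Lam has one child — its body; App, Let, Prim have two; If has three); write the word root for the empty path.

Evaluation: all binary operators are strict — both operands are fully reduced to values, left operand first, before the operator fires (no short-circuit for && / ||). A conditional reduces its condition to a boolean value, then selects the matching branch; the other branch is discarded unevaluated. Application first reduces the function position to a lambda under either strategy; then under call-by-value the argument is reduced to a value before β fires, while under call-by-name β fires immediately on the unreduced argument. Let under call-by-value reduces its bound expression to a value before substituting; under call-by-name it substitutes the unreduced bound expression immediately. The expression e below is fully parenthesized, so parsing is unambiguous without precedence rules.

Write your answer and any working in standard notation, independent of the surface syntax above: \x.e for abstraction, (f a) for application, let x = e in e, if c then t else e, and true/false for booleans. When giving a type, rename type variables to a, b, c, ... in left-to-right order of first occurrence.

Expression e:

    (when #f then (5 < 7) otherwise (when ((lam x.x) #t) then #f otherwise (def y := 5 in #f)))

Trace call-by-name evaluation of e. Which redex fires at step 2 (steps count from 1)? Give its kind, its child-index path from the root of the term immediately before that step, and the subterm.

Answer: beta at 0 : ((\x.x) true)

Trace:
step 0: (if false then (5 < 7) else (if ((\x.x) true) then false else (let y = 5 in false)))
step 1: [if@root] (if ((\x.x) true) then false else (let y = 5 in false))
step 2: [beta@0] (if true then false else (let y = 5 in false))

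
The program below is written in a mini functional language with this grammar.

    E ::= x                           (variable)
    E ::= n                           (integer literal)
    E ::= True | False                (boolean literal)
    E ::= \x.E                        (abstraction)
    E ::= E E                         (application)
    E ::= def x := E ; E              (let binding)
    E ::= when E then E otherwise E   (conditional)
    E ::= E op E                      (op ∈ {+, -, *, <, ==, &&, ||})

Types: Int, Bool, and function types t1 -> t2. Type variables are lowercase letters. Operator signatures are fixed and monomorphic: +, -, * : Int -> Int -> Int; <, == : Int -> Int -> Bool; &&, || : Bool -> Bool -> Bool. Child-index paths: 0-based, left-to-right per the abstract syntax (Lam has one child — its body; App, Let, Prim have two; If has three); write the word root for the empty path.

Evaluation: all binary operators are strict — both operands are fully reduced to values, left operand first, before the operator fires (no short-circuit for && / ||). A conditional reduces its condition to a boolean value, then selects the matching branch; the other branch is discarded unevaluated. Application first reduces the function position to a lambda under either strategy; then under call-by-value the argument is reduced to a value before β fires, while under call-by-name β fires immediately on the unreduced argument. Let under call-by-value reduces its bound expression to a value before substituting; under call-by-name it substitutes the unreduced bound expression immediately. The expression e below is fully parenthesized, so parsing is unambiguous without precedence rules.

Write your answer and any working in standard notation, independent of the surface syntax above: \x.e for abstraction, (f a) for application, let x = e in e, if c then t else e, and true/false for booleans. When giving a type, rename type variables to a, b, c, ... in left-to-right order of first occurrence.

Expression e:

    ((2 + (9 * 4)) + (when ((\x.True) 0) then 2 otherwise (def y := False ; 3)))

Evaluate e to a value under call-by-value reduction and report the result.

Answer: 40

Trace:
step 0: ((2 + (9 * 4)) + (if ((\x.true) 0) then 2 else (let y = false in 3)))
step 1: [delta@0.1] ((2 + 36) + (if ((\x.true) 0) then 2 else (let y = false in 3)))
step 2: [delta@0] (38 + (if ((\x.true) 0) then 2 else (let y = false in 3)))
step 3: [beta@1.0] (38 + (if true then 2 else (let y = false in 3)))
step 4: [if@1] (38 + 2)
step 5: [delta@root] 40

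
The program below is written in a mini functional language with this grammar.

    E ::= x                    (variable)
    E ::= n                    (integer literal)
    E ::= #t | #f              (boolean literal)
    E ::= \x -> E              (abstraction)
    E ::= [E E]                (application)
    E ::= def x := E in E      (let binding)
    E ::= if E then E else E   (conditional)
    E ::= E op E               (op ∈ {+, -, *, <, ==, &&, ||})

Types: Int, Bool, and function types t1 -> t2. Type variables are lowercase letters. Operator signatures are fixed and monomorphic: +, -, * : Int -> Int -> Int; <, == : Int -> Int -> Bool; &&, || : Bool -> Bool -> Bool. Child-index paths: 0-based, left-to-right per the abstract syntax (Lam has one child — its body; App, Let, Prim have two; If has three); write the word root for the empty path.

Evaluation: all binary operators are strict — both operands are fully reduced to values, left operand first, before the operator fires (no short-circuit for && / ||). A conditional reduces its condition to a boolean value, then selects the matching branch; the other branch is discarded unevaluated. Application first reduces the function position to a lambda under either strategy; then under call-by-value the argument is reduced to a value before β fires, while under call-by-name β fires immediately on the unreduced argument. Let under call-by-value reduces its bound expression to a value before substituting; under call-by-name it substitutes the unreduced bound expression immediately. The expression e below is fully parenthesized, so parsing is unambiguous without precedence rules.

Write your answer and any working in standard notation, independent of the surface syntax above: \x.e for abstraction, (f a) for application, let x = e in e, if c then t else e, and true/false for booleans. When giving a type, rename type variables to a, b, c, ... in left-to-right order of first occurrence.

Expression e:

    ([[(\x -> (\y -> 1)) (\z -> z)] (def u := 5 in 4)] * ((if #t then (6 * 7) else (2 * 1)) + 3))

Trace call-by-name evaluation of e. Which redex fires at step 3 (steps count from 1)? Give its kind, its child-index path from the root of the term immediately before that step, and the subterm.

Working:
step 0: ((((\x.(\y.1)) (\z.z)) (let u = 5 in 4)) * ((if true then (6 * 7) else (2 * 1)) + 3))
step 1: [beta@0.0] (((\y.1) (let u = 5 in 4)) * ((if true then (6 * 7) else (2 * 1)) + 3))
step 2: [beta@0] (1 * ((if true then (6 * 7) else (2 * 1)) + 3))
step 3: [if@1.0] (1 * ((6 * 7) + 3))

Answer: if at 1.0 : (if true then (6 * 7) else (2 * 1))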